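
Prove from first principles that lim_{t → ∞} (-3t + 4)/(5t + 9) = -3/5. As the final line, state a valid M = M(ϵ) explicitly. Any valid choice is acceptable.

Let ϵ > 0. We seek M > 0 such that t > M implies |(-3t + 4)/(5t + 9) + 3/5| < ϵ.
(-3t + 4)/(5t + 9) + 3/5 = (5(-3t + 4) − (-3)(5t + 9)) / (5(5t + 9)) = 47/(5(5t + 9)).
For t > 0 we have 5t + 9 > 5t, so |(-3t + 4)/(5t + 9) + 3/5| = 47/(5(5t + 9)) < 47/(5·5t) = (47/25)/t.
Thus |(-3t + 4)/(5t + 9) + 3/5| < ϵ whenever t > (47/25)/ϵ.
Take M = (47/25)/ϵ. If t > M then |(-3t + 4)/(5t + 9) + 3/5| < (47/25)/t < ϵ.

M = (47/25)/ϵ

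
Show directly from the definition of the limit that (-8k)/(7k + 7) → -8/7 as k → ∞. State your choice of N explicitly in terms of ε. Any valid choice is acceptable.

Suppose ε > 0. For k ≥ 1, |(-8k)/(7k + 7) + 8/7| = |56|/(7(7k + 7)) = 56/(7(7k + 7)).
Since 7k + 7 ≥ 7k for k ≥ 1, this is ≤ 56/(7·7k) = (8/7)/k.
So |(-8k)/(7k + 7) + 8/7| < ε whenever k > (8/7)/ε.
Take N = (8/7)/ε. If k > N then |(-8k)/(7k + 7) + 8/7| ≤ (8/7)/k < ε.

N = (8/7)/ε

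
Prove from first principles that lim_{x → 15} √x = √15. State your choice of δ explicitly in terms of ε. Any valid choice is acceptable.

Fix ε > 0. We want δ > 0 such that 0 < |x − 15| < δ implies |√x − √15| < ε.
Multiplying by the conjugate, |√x − √15| = |x − 15|/(√x + √15).
Restrict δ ≤ 15 so that |x − 15| < 15 forces x > 0, and then √x + √15 > √15.
Hence |√x − √15| < |x − 15|/√15, which is < ε once |x − 15| < √15·ε.
Take δ = min(15, √15·ε). If 0 < |x − 15| < δ then x > 0 and |√x − √15| < |x − 15|/√15 < ε.

δ = min(15, √15·ε)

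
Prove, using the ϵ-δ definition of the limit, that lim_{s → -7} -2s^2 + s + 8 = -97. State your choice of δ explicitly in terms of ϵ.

Let ϵ > 0. We want δ > 0 such that 0 < |s + 7| < δ implies |(-2s^2 + s + 8) + 97| < ϵ.
(-2s^2 + s + 8) + 97 = -2s^2 + s + 105 = (s + 7)(-2s + 15).
So |(-2s^2 + s + 8) + 97| = |s + 7|·|-2s + 15|.
Require δ ≤ 1. Then |s + 7| < 1 gives |s| < 8, and by the triangle inequality |-2s + 15| ≤ 2·8 + 15 = 31.
Hence |(-2s^2 + s + 8) + 97| ≤ 31|s + 7| < ϵ provided |s + 7| < ϵ/31.
Choosing δ = min(1, ϵ/31) ensures both conditions, hence |(-2s^2 + s + 8) + 97| < ϵ.

δ = min(1, ϵ/31)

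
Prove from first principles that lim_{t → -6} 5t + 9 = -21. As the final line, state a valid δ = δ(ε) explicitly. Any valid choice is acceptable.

δ = ε/5

Fix ε > 0. We need δ > 0 so that 0 < |t + 6| < δ implies |(5t + 9) + 21| < ε.
Since (5t + 9) + 21 = 5(t + 6), we have |(5t + 9) + 21| = 5|t + 6|.
Thus it suffices that |t + 6| < ε/5.
Take δ = ε/5. If 0 < |t + 6| < δ then |(5t + 9) + 21| = 5|t + 6| < 5·(ε/5) = ε.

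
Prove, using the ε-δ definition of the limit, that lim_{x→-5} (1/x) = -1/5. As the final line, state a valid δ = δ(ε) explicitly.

Fix ε > 0. We seek δ > 0 such that 0 < |x + 5| < δ implies |1/x + 1/5| < ε.
|1/x + 1/5| = |-5 − x|/(5·|x|) = |x + 5|/(5|x|).
Require δ ≤ 5/2 so that |x| > 5 − 5/2 = 5/2, hence 5|x| > 25/2.
Then |1/x + 1/5| < |x + 5|/(25/2), which is < ε when |x + 5| < (25/2)ε.
Take δ = min(5/2, (25/2)ε). Then 0 < |x + 5| < δ gives both |x + 5| < 5/2 and |x + 5| < (25/2)ε, so |1/x + 1/5| < ε.

δ = min(5/2, (25/2)ε)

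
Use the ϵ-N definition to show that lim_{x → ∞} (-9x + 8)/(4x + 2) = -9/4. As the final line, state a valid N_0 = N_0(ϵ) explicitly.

N_0 = (25/8)/ϵ

Let ϵ > 0 be given. We seek N_0 > 0 such that x > N_0 implies |(-9x + 8)/(4x + 2) + 9/4| < ϵ.
(-9x + 8)/(4x + 2) + 9/4 = (4(-9x + 8) − (-9)(4x + 2)) / (4(4x + 2)) = 50/(4(4x + 2)).
For x > 0 we have 4x + 2 > 4x, so |(-9x + 8)/(4x + 2) + 9/4| = 50/(4(4x + 2)) < 50/(4·4x) = (25/8)/x.
Thus |(-9x + 8)/(4x + 2) + 9/4| < ϵ whenever x > (25/8)/ϵ.
Take N_0 = (25/8)/ϵ. If x > N_0 then |(-9x + 8)/(4x + 2) + 9/4| < (25/8)/x < ϵ.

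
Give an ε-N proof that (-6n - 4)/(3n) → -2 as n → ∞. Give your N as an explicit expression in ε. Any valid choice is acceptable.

N = (4/3)/ε

Suppose ε > 0. For n ≥ 1, |(-6n - 4)/(3n) + 2| = |-12|/(3(3n)) = 12/(3(3n)).
Since 3n ≥ 3n for n ≥ 1, this is ≤ 12/(3·3n) = (4/3)/n.
So |(-6n - 4)/(3n) + 2| < ε whenever n > (4/3)/ε.
Take N = (4/3)/ε. If n > N then |(-6n - 4)/(3n) + 2| ≤ (4/3)/n < ε.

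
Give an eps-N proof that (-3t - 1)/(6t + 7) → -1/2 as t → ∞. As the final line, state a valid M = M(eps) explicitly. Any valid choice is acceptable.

Suppose eps > 0. We seek M > 0 such that t > M implies |(-3t - 1)/(6t + 7) + 1/2| < eps.
(-3t - 1)/(6t + 7) + 1/2 = (6(-3t - 1) − (-3)(6t + 7)) / (6(6t + 7)) = 15/(6(6t + 7)).
For t > 0 we have 6t + 7 > 6t, so |(-3t - 1)/(6t + 7) + 1/2| = 15/(6(6t + 7)) < 15/(6·6t) = (5/12)/t.
Thus |(-3t - 1)/(6t + 7) + 1/2| < eps whenever t > (5/12)/eps.
Take M = (5/12)/eps. If t > M then |(-3t - 1)/(6t + 7) + 1/2| < (5/12)/t < eps.

M = (5/12)/eps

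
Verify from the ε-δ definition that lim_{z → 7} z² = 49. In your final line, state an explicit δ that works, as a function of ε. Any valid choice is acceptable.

δ = min(2, ε/16)

Let ε > 0 be given. We seek δ > 0 with 0 < |z − 7| < δ ⇒ |z² − 49| < ε.
Factor: z² − 49 = (z − 7)(z + 7), so |z² − 49| = |z − 7|·|z + 7|.
Impose δ ≤ 2 so that |z| < 9; then |z + 7| ≤ 16.
Hence |z² − 49| ≤ 16|z − 7|, which is < ε once |z − 7| < ε/16.
Take δ = min(2, ε/16). If 0 < |z − 7| < δ then both bounds hold and |z² − 49| ≤ 16|z − 7| < 16·(ε/16) = ε.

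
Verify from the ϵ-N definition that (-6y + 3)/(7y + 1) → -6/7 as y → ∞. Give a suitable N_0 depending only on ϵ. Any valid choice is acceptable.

N_0 = (27/49)/ϵ

Let ϵ > 0 be given. We seek N_0 > 0 such that y > N_0 implies |(-6y + 3)/(7y + 1) + 6/7| < ϵ.
(-6y + 3)/(7y + 1) + 6/7 = (7(-6y + 3) − (-6)(7y + 1)) / (7(7y + 1)) = 27/(7(7y + 1)).
For y > 0 we have 7y + 1 > 7y, so |(-6y + 3)/(7y + 1) + 6/7| = 27/(7(7y + 1)) < 27/(7·7y) = (27/49)/y.
Thus |(-6y + 3)/(7y + 1) + 6/7| < ϵ whenever y > (27/49)/ϵ.
Take N_0 = (27/49)/ϵ. If y > N_0 then |(-6y + 3)/(7y + 1) + 6/7| < (27/49)/y < ϵ.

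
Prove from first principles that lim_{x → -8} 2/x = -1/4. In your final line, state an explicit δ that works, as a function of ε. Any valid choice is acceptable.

Let ε > 0. We seek δ > 0 such that 0 < |x + 8| < δ implies |2/x + 1/4| < ε.
|2/x + 1/4| = 2·|-8 − x|/(8·|x|) = 2|x + 8|/(8|x|).
Restrict δ ≤ 4. Then |x + 8| < 4 gives |x| > 4, so 8|x| > 32.
Then |2/x + 1/4| < 2|x + 8|/32, which is < ε when |x + 8| < 16ε.
Take δ = min(4, 16ε). Then 0 < |x + 8| < δ gives both |x + 8| < 4 and |x + 8| < 16ε, so |2/x + 1/4| < ε.

δ = min(4, 16ε)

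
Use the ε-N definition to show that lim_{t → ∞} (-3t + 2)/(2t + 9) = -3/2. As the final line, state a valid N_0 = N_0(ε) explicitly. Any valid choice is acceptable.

Suppose ε > 0. We seek N_0 > 0 such that t > N_0 implies |(-3t + 2)/(2t + 9) + 3/2| < ε.
(-3t + 2)/(2t + 9) + 3/2 = (2(-3t + 2) − (-3)(2t + 9)) / (2(2t + 9)) = 31/(2(2t + 9)).
For t > 0 we have 2t + 9 > 2t, so |(-3t + 2)/(2t + 9) + 3/2| = 31/(2(2t + 9)) < 31/(2·2t) = (31/4)/t.
Thus |(-3t + 2)/(2t + 9) + 3/2| < ε whenever t > (31/4)/ε.
Take N_0 = (31/4)/ε. If t > N_0 then |(-3t + 2)/(2t + 9) + 3/2| < (31/4)/t < ε.

N_0 = (31/4)/ε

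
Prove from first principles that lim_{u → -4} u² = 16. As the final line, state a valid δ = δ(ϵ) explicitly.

δ = min(2, ϵ/10)

Let ϵ > 0 be given. We seek δ > 0 with 0 < |u + 4| < δ ⇒ |u² − 16| < ϵ.
Factor: u² − 16 = (u + 4)(u - 4), so |u² − 16| = |u + 4|·|u - 4|.
Restrict δ ≤ 2. Then |u + 4| < 2 gives |u| < 6, so by the triangle inequality |u - 4| ≤ 6 + 4 = 10.
Hence |u² − 16| ≤ 10|u + 4|, which is < ϵ once |u + 4| < ϵ/10.
Take δ = min(2, ϵ/10). If 0 < |u + 4| < δ then both bounds hold and |u² − 16| ≤ 10|u + 4| < 10·(ϵ/10) = ϵ.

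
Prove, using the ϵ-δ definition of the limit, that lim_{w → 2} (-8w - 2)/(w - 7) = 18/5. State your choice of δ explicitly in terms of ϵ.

δ = min(5/2, (25/116)ϵ)

Let ϵ > 0. We want δ > 0 with 0 < |w − 2| < δ ⇒ |(-8w - 2)/(w - 7) − (18/5)| < ϵ.
Combining over a common denominator, (-8w - 2)/(w - 7) − (18/5) = [(-8w - 2)·(-5) − (-18)·(w - 7)] / [(-5)·(w - 7)] = 58(w − 2) / ((-5)(w - 7)).
So |(-8w - 2)/(w - 7) − (18/5)| = 58|w − 2| / (5·|w − 7|).
Require δ ≤ 5/2, so |w − 7| ≥ |-5| − |w − 2| > 5 − 5/2 = 5/2.
Hence |(-8w - 2)/(w - 7) − (18/5)| < 58|w − 2|/(5·(5/2)) = (116/25)|w − 2|, which is < ϵ once |w − 2| < (25/116)ϵ.
Take δ = min(5/2, (25/116)ϵ). Then 0 < |w − 2| < δ forces both bounds, so |(-8w - 2)/(w - 7) − (18/5)| < ϵ.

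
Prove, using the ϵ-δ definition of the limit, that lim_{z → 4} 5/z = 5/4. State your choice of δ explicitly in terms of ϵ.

δ = min(2, (8/5)ϵ)

Let ϵ > 0. We seek δ > 0 such that 0 < |z − 4| < δ implies |5/z − (5/4)| < ϵ.
|5/z − (5/4)| = 5·|4 − z|/(4·|z|) = 5|z − 4|/(4|z|).
Require δ ≤ 2 so that |z| > 4 − 2 = 2, hence 4|z| > 8.
Then |5/z − (5/4)| < 5|z − 4|/8, which is < ϵ when |z − 4| < (8/5)ϵ.
Take δ = min(2, (8/5)ϵ). Then 0 < |z − 4| < δ gives both |z − 4| < 2 and |z − 4| < (8/5)ϵ, so |5/z − (5/4)| < ϵ.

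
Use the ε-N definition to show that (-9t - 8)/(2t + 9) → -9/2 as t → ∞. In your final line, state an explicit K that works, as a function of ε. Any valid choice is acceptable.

Let ε > 0 be given. We seek K > 0 such that t > K implies |(-9t - 8)/(2t + 9) + 9/2| < ε.
(-9t - 8)/(2t + 9) + 9/2 = (2(-9t - 8) − (-9)(2t + 9)) / (2(2t + 9)) = 65/(2(2t + 9)).
For t > 0 we have 2t + 9 > 2t, so |(-9t - 8)/(2t + 9) + 9/2| = 65/(2(2t + 9)) < 65/(2·2t) = (65/4)/t.
Thus |(-9t - 8)/(2t + 9) + 9/2| < ε whenever t > (65/4)/ε.
Take K = (65/4)/ε. If t > K then |(-9t - 8)/(2t + 9) + 9/2| < (65/4)/t < ε.

K = (65/4)/ε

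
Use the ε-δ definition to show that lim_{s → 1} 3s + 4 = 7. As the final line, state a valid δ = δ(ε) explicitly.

δ = ε/3

Fix ε > 0. We need δ > 0 so that 0 < |s − 1| < δ implies |(3s + 4) − 7| < ε.
|(3s + 4) − 7| = |3s - 3| = 3|s − 1|.
Thus it suffices that |s − 1| < ε/3.
Take δ = ε/3. If 0 < |s − 1| < δ then |(3s + 4) − 7| = 3|s − 1| < 3·(ε/3) = ε.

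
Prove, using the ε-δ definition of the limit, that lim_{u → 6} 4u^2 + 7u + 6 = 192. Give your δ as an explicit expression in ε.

δ = min(1, ε/59)

Fix ε > 0. We want δ > 0 such that 0 < |u − 6| < δ implies |(4u^2 + 7u + 6) − 192| < ε.
(4u^2 + 7u + 6) − 192 = 4u^2 + 7u - 186 = (u − 6)(4u + 31).
So |(4u^2 + 7u + 6) − 192| = |u − 6|·|4u + 31|.
Require δ ≤ 1. Then |u − 6| < 1 gives |u| < 7, and by the triangle inequality |4u + 31| ≤ 4·7 + 31 = 59.
Hence |(4u^2 + 7u + 6) − 192| ≤ 59|u − 6| < ε provided |u − 6| < ε/59.
Choosing δ = min(1, ε/59) ensures both conditions, hence |(4u^2 + 7u + 6) − 192| < ε.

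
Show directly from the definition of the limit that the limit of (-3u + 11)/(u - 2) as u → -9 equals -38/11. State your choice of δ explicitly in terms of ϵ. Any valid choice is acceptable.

Suppose ϵ > 0. We want δ > 0 with 0 < |u + 9| < δ ⇒ |(-3u + 11)/(u - 2) + 38/11| < ϵ.
Combining over a common denominator, (-3u + 11)/(u - 2) + 38/11 = [(-3u + 11)·(-11) − 38·(u - 2)] / [(-11)·(u - 2)] = -5(u + 9) / ((-11)(u - 2)).
So |(-3u + 11)/(u - 2) + 38/11| = 5|u + 9| / (11·|u − 2|).
Require δ ≤ 11/2, so |u − 2| ≥ |-11| − |u + 9| > 11 − 11/2 = 11/2.
Hence |(-3u + 11)/(u - 2) + 38/11| < 5|u + 9|/(11·(11/2)) = (10/121)|u + 9|, which is < ϵ once |u + 9| < (121/10)ϵ.
Take δ = min(11/2, (121/10)ϵ). Then 0 < |u + 9| < δ forces both bounds, so |(-3u + 11)/(u - 2) + 38/11| < ϵ.

δ = min(11/2, (121/10)ϵ)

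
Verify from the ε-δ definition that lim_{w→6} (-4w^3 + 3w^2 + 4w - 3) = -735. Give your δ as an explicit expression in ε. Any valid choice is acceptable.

Fix ε > 0. We want δ > 0 such that 0 < |w − 6| < δ implies |(-4w^3 + 3w^2 + 4w - 3) + 735| < ε.
(-4w^3 + 3w^2 + 4w - 3) + 735 = -4w^3 + 3w^2 + 4w + 732 = (w − 6)(-4w^2 - 21w - 122).
So |(-4w^3 + 3w^2 + 4w - 3) + 735| = |w − 6|·|-4w^2 - 21w - 122|.
Assume first that |w − 6| < 2, so |w| < 8. Then |-4w^2 - 21w - 122| ≤ 4·8^2 + 21·8 + 122 = 546.
Hence |(-4w^3 + 3w^2 + 4w - 3) + 735| ≤ 546|w − 6| < ε provided |w − 6| < ε/546.
Take δ = min(2, ε/546). Then 0 < |w − 6| < δ gives both |w − 6| < 2 and |w − 6| < ε/546, so |(-4w^3 + 3w^2 + 4w - 3) + 735| < ε.

δ = min(2, ε/546)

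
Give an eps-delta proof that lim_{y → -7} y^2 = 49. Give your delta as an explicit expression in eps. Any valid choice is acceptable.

delta = min(2, eps/16)

Let eps > 0 be given. We seek delta > 0 with 0 < |y + 7| < delta ⇒ |y^2 − 49| < eps.
Factor: y^2 − 49 = (y + 7)(y - 7), so |y^2 − 49| = |y + 7|·|y - 7|.
Restrict delta ≤ 2. Then |y + 7| < 2 gives |y| < 9, so by the triangle inequality |y - 7| ≤ 9 + 7 = 16.
Hence |y^2 − 49| ≤ 16|y + 7|, which is < eps once |y + 7| < eps/16.
Take delta = min(2, eps/16). If 0 < |y + 7| < delta then both bounds hold and |y^2 − 49| ≤ 16|y + 7| < 16·(eps/16) = eps.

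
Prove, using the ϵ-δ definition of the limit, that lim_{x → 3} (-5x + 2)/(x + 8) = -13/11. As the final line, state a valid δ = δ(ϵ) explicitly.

δ = min(11/2, (121/84)ϵ)

Let ϵ > 0. We want δ > 0 with 0 < |x − 3| < δ ⇒ |(-5x + 2)/(x + 8) + 13/11| < ϵ.
Combining over a common denominator, (-5x + 2)/(x + 8) + 13/11 = [(-5x + 2)·11 − (-13)·(x + 8)] / [11·(x + 8)] = -42(x − 3) / (11(x + 8)).
So |(-5x + 2)/(x + 8) + 13/11| = 42|x − 3| / (11·|x + 8|).
Require δ ≤ 11/2, so |x + 8| ≥ |11| − |x − 3| > 11 − 11/2 = 11/2.
Hence |(-5x + 2)/(x + 8) + 13/11| < 42|x − 3|/(11·(11/2)) = (84/121)|x − 3|, which is < ϵ once |x − 3| < (121/84)ϵ.
Take δ = min(11/2, (121/84)ϵ). Then 0 < |x − 3| < δ forces both bounds, so |(-5x + 2)/(x + 8) + 13/11| < ϵ.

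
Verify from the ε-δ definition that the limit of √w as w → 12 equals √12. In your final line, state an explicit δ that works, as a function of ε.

δ = min(12, √12·ε)

Let ε > 0. We want δ > 0 such that 0 < |w − 12| < δ implies |√w − √12| < ε.
Multiplying by the conjugate, |√w − √12| = |w − 12|/(√w + √12).
Restrict δ ≤ 12 so that |w − 12| < 12 forces w > 0, and then √w + √12 > √12.
Hence |√w − √12| < |w − 12|/√12, which is < ε once |w − 12| < √12·ε.
Take δ = min(12, √12·ε). If 0 < |w − 12| < δ then w > 0 and |√w − √12| < |w − 12|/√12 < ε.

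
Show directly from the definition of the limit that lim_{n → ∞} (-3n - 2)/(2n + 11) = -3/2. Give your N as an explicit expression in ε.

Fix ε > 0. For n ≥ 1, |(-3n - 2)/(2n + 11) + 3/2| = |29|/(2(2n + 11)) = 29/(2(2n + 11)).
Since 2n + 11 ≥ 2n for n ≥ 1, this is ≤ 29/(2·2n) = (29/4)/n.
So |(-3n - 2)/(2n + 11) + 3/2| < ε whenever n > (29/4)/ε.
Take N = (29/4)/ε. If n > N then |(-3n - 2)/(2n + 11) + 3/2| ≤ (29/4)/n < ε.

N = (29/4)/ε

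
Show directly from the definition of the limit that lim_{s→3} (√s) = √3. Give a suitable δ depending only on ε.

Let ε > 0 be given. We want δ > 0 such that 0 < |s − 3| < δ implies |√s − √3| < ε.
Rationalise: √s − √3 = (s − 3)/(√s + √3), so |√s − √3| = |s − 3|/(√s + √3).
Restrict δ ≤ 3 so that |s − 3| < 3 forces s > 0, and then √s + √3 > √3.
Hence |√s − √3| < |s − 3|/√3, which is < ε once |s − 3| < √3·ε.
Take δ = min(3, √3·ε). If 0 < |s − 3| < δ then s > 0 and |√s − √3| < |s − 3|/√3 < ε.

δ = min(3, √3·ε)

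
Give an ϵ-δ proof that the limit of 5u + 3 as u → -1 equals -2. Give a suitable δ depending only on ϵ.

Suppose ϵ > 0. We need δ > 0 so that 0 < |u + 1| < δ implies |(5u + 3) + 2| < ϵ.
Since (5u + 3) + 2 = 5(u + 1), we have |(5u + 3) + 2| = 5|u + 1|.
Thus it suffices that |u + 1| < ϵ/5.
Choosing δ = ϵ/5 gives |(5u + 3) + 2| = 5|u + 1| < ϵ whenever |u + 1| < δ.

δ = ϵ/5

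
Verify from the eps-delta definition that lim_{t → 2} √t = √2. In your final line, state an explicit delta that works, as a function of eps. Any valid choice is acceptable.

Let eps > 0 be given. We want delta > 0 such that 0 < |t − 2| < delta implies |√t − √2| < eps.
Rationalise: √t − √2 = (t − 2)/(√t + √2), so |√t − √2| = |t − 2|/(√t + √2).
Restrict delta ≤ 2 so that |t − 2| < 2 forces t > 0, and then √t + √2 > √2.
Hence |√t − √2| < |t − 2|/√2, which is < eps once |t − 2| < √2·eps.
Take delta = min(2, √2·eps). If 0 < |t − 2| < delta then t > 0 and |√t − √2| < |t − 2|/√2 < eps.

delta = min(2, √2·eps)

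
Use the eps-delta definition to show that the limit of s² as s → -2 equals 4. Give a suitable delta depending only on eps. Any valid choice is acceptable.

Let eps > 0. We seek delta > 0 with 0 < |s + 2| < delta ⇒ |s² − 4| < eps.
Factor: s² − 4 = (s + 2)(s - 2), so |s² − 4| = |s + 2|·|s - 2|.
Restrict delta ≤ 1. Then |s + 2| < 1 gives |s| < 3, so by the triangle inequality |s - 2| ≤ 3 + 2 = 5.
Hence |s² − 4| ≤ 5|s + 2|, which is < eps once |s + 2| < eps/5.
Take delta = min(1, eps/5). If 0 < |s + 2| < delta then both bounds hold and |s² − 4| ≤ 5|s + 2| < 5·(eps/5) = eps.

delta = min(1, eps/5)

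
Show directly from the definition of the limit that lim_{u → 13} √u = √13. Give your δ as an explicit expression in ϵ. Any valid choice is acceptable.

Fix ϵ > 0. We want δ > 0 such that 0 < |u − 13| < δ implies |√u − √13| < ϵ.
Multiplying by the conjugate, |√u − √13| = |u − 13|/(√u + √13).
Restrict δ ≤ 13 so that |u − 13| < 13 forces u > 0, and then √u + √13 > √13.
Hence |√u − √13| < |u − 13|/√13, which is < ϵ once |u − 13| < √13·ϵ.
Take δ = min(13, √13·ϵ). If 0 < |u − 13| < δ then u > 0 and |√u − √13| < |u − 13|/√13 < ϵ.

δ = min(13, √13·ϵ)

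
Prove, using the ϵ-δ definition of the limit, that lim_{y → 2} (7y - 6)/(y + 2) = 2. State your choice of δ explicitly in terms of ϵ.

δ = min(2, (2/5)ϵ)

Let ϵ > 0 be given. We want δ > 0 with 0 < |y − 2| < δ ⇒ |(7y - 6)/(y + 2) − 2| < ϵ.
Combining over a common denominator, (7y - 6)/(y + 2) − 2 = [(7y - 6)·4 − 8·(y + 2)] / [4·(y + 2)] = 20(y − 2) / (4(y + 2)).
So |(7y - 6)/(y + 2) − 2| = 20|y − 2| / (4·|y + 2|).
Restrict δ ≤ 2. Then |y − 2| < 2 gives |y + 2| = |(y − 2) + 4| ≥ 4 − 2 = 2.
Hence |(7y - 6)/(y + 2) − 2| < 20|y − 2|/(4·2) = (5/2)|y − 2|, which is < ϵ once |y − 2| < (2/5)ϵ.
Take δ = min(2, (2/5)ϵ). Then 0 < |y − 2| < δ forces both bounds, so |(7y - 6)/(y + 2) − 2| < ϵ.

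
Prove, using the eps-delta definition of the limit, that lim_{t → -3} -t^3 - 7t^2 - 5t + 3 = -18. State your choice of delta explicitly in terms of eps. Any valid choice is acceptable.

delta = min(1, eps/39)

Let eps > 0. We want delta > 0 such that 0 < |t + 3| < delta implies |(-t^3 - 7t^2 - 5t + 3) + 18| < eps.
(-t^3 - 7t^2 - 5t + 3) + 18 = -t^3 - 7t^2 - 5t + 21 = (t + 3)(-t^2 - 4t + 7).
So |(-t^3 - 7t^2 - 5t + 3) + 18| = |t + 3|·|-t^2 - 4t + 7|.
Require delta ≤ 1. Then |t + 3| < 1 gives |t| < 4, and by the triangle inequality |-t^2 - 4t + 7| ≤ 4^2 + 4·4 + 7 = 39.
Hence |(-t^3 - 7t^2 - 5t + 3) + 18| ≤ 39|t + 3| < eps provided |t + 3| < eps/39.
Take delta = min(1, eps/39). Then 0 < |t + 3| < delta gives both |t + 3| < 1 and |t + 3| < eps/39, so |(-t^3 - 7t^2 - 5t + 3) + 18| < eps.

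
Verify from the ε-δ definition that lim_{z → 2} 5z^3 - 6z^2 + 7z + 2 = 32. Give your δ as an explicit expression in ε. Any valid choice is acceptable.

δ = min(1, ε/72)

Fix ε > 0. We want δ > 0 such that 0 < |z − 2| < δ implies |(5z^3 - 6z^2 + 7z + 2) − 32| < ε.
(5z^3 - 6z^2 + 7z + 2) − 32 = 5z^3 - 6z^2 + 7z - 30 = (z − 2)(5z^2 + 4z + 15).
So |(5z^3 - 6z^2 + 7z + 2) − 32| = |z − 2|·|5z^2 + 4z + 15|.
Assume first that |z − 2| < 1, so |z| < 3. Then |5z^2 + 4z + 15| ≤ 5·3^2 + 4·3 + 15 = 72.
Hence |(5z^3 - 6z^2 + 7z + 2) − 32| ≤ 72|z − 2| < ε provided |z − 2| < ε/72.
Take δ = min(1, ε/72). Then 0 < |z − 2| < δ gives both |z − 2| < 1 and |z − 2| < ε/72, so |(5z^3 - 6z^2 + 7z + 2) − 32| < ε.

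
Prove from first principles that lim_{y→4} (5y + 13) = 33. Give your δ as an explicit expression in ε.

δ = ε/5

Fix ε > 0. We need δ > 0 so that 0 < |y − 4| < δ implies |(5y + 13) − 33| < ε.
Since (5y + 13) − 33 = 5(y − 4), we have |(5y + 13) − 33| = 5|y − 4|.
So 5|y − 4| < ε exactly when |y − 4| < ε/5.
Choosing δ = ε/5 gives |(5y + 13) − 33| = 5|y − 4| < ε whenever |y − 4| < δ.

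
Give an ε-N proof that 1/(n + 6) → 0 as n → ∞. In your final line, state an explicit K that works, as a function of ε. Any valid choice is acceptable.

K = 1/ε

Let ε > 0 be given. For n ≥ 1, |1/(n + 6) − 0| = 1/(n + 6) ≤ 1/n.
We need 1/n < ε, i.e. n > 1/ε.
Take K = 1/ε. If n > K then |1/(n + 6)| ≤ 1/n < ε.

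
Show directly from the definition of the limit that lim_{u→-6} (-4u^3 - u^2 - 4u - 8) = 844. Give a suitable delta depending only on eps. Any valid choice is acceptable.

delta = min(1, eps/499)

Fix eps > 0. We want delta > 0 such that 0 < |u + 6| < delta implies |(-4u^3 - u^2 - 4u - 8) − 844| < eps.
(-4u^3 - u^2 - 4u - 8) − 844 = -4u^3 - u^2 - 4u - 852 = (u + 6)(-4u^2 + 23u - 142).
So |(-4u^3 - u^2 - 4u - 8) − 844| = |u + 6|·|-4u^2 + 23u - 142|.
Assume first that |u + 6| < 1, so |u| < 7. Then |-4u^2 + 23u - 142| ≤ 4·7^2 + 23·7 + 142 = 499.
Hence |(-4u^3 - u^2 - 4u - 8) − 844| ≤ 499|u + 6| < eps provided |u + 6| < eps/499.
Choosing delta = min(1, eps/499) ensures both conditions, hence |(-4u^3 - u^2 - 4u - 8) − 844| < eps.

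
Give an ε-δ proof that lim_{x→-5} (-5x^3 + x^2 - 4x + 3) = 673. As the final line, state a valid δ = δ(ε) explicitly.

δ = min(1, ε/470)

Fix ε > 0. We want δ > 0 such that 0 < |x + 5| < δ implies |(-5x^3 + x^2 - 4x + 3) − 673| < ε.
(-5x^3 + x^2 - 4x + 3) − 673 = -5x^3 + x^2 - 4x - 670 = (x + 5)(-5x^2 + 26x - 134).
So |(-5x^3 + x^2 - 4x + 3) − 673| = |x + 5|·|-5x^2 + 26x - 134|.
Assume first that |x + 5| < 1, so |x| < 6. Then |-5x^2 + 26x - 134| ≤ 5·6^2 + 26·6 + 134 = 470.
Hence |(-5x^3 + x^2 - 4x + 3) − 673| ≤ 470|x + 5| < ε provided |x + 5| < ε/470.
Take δ = min(1, ε/470). Then 0 < |x + 5| < δ gives both |x + 5| < 1 and |x + 5| < ε/470, so |(-5x^3 + x^2 - 4x + 3) − 673| < ε.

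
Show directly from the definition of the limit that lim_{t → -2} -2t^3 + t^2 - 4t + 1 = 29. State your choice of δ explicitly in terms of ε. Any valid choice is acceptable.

Fix ε > 0. We want δ > 0 such that 0 < |t + 2| < δ implies |(-2t^3 + t^2 - 4t + 1) − 29| < ε.
(-2t^3 + t^2 - 4t + 1) − 29 = -2t^3 + t^2 - 4t - 28 = (t + 2)(-2t^2 + 5t - 14).
So |(-2t^3 + t^2 - 4t + 1) − 29| = |t + 2|·|-2t^2 + 5t - 14|.
Assume first that |t + 2| < 1, so |t| < 3. Then |-2t^2 + 5t - 14| ≤ 2·3^2 + 5·3 + 14 = 47.
Hence |(-2t^3 + t^2 - 4t + 1) − 29| ≤ 47|t + 2| < ε provided |t + 2| < ε/47.
Take δ = min(1, ε/47). Then 0 < |t + 2| < δ gives both |t + 2| < 1 and |t + 2| < ε/47, so |(-2t^3 + t^2 - 4t + 1) − 29| < ε.

δ = min(1, ε/47)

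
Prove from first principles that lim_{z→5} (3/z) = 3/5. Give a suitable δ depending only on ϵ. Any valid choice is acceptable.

Let ϵ > 0. We seek δ > 0 such that 0 < |z − 5| < δ implies |3/z − (3/5)| < ϵ.
|3/z − (3/5)| = 3·|5 − z|/(5·|z|) = 3|z − 5|/(5|z|).
Restrict δ ≤ 5/2. Then |z − 5| < 5/2 gives |z| > 5/2, so 5|z| > 25/2.
Then |3/z − (3/5)| < 3|z − 5|/(25/2), which is < ϵ when |z − 5| < (25/6)ϵ.
Take δ = min(5/2, (25/6)ϵ). Then 0 < |z − 5| < δ gives both |z − 5| < 5/2 and |z − 5| < (25/6)ϵ, so |3/z − (3/5)| < ϵ.

δ = min(5/2, (25/6)ϵ)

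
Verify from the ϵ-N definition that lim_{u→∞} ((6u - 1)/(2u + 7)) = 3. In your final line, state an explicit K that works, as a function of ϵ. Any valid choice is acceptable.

K = 11/ϵ

Fix ϵ > 0. We seek K > 0 such that u > K implies |(6u - 1)/(2u + 7) − 3| < ϵ.
(6u - 1)/(2u + 7) − 3 = (2(6u - 1) − 6(2u + 7)) / (2(2u + 7)) = -44/(2(2u + 7)).
For u > 0 we have 2u + 7 > 2u, so |(6u - 1)/(2u + 7) − 3| = 44/(2(2u + 7)) < 44/(2·2u) = 11/u.
Thus |(6u - 1)/(2u + 7) − 3| < ϵ whenever u > 11/ϵ.
Take K = 11/ϵ. If u > K then |(6u - 1)/(2u + 7) − 3| < 11/u < ϵ.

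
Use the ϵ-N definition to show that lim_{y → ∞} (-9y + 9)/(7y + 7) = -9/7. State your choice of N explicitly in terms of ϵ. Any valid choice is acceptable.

Let ϵ > 0. We seek N > 0 such that y > N implies |(-9y + 9)/(7y + 7) + 9/7| < ϵ.
(-9y + 9)/(7y + 7) + 9/7 = (7(-9y + 9) − (-9)(7y + 7)) / (7(7y + 7)) = 126/(7(7y + 7)).
For y > 0 we have 7y + 7 > 7y, so |(-9y + 9)/(7y + 7) + 9/7| = 126/(7(7y + 7)) < 126/(7·7y) = (18/7)/y.
Thus |(-9y + 9)/(7y + 7) + 9/7| < ϵ whenever y > (18/7)/ϵ.
Take N = (18/7)/ϵ. If y > N then |(-9y + 9)/(7y + 7) + 9/7| < (18/7)/y < ϵ.

N = (18/7)/ϵ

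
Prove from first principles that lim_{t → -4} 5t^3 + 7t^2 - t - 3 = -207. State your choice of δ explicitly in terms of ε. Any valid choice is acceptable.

Let ε > 0 be given. We want δ > 0 such that 0 < |t + 4| < δ implies |(5t^3 + 7t^2 - t - 3) + 207| < ε.
(5t^3 + 7t^2 - t - 3) + 207 = 5t^3 + 7t^2 - t + 204 = (t + 4)(5t^2 - 13t + 51).
So |(5t^3 + 7t^2 - t - 3) + 207| = |t + 4|·|5t^2 - 13t + 51|.
Assume first that |t + 4| < 2, so |t| < 6. Then |5t^2 - 13t + 51| ≤ 5·6^2 + 13·6 + 51 = 309.
Hence |(5t^3 + 7t^2 - t - 3) + 207| ≤ 309|t + 4| < ε provided |t + 4| < ε/309.
Take δ = min(2, ε/309). Then 0 < |t + 4| < δ gives both |t + 4| < 2 and |t + 4| < ε/309, so |(5t^3 + 7t^2 - t - 3) + 207| < ε.

δ = min(2, ε/309)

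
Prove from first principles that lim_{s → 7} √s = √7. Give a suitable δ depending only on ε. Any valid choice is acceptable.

δ = min(7, √7·ε)

Let ε > 0. We want δ > 0 such that 0 < |s − 7| < δ implies |√s − √7| < ε.
Multiplying by the conjugate, |√s − √7| = |s − 7|/(√s + √7).
Restrict δ ≤ 7 so that |s − 7| < 7 forces s > 0, and then √s + √7 > √7.
Hence |√s − √7| < |s − 7|/√7, which is < ε once |s − 7| < √7·ε.
Take δ = min(7, √7·ε). If 0 < |s − 7| < δ then s > 0 and |√s − √7| < |s − 7|/√7 < ε.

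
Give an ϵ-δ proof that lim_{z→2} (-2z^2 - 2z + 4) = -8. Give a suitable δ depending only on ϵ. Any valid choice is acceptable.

δ = min(2, ϵ/14)

Fix ϵ > 0. We want δ > 0 such that 0 < |z − 2| < δ implies |(-2z^2 - 2z + 4) + 8| < ϵ.
(-2z^2 - 2z + 4) + 8 = -2z^2 - 2z + 12 = (z − 2)(-2z - 6).
So |(-2z^2 - 2z + 4) + 8| = |z − 2|·|-2z - 6|.
Require δ ≤ 2. Then |z − 2| < 2 gives |z| < 4, and by the triangle inequality |-2z - 6| ≤ 2·4 + 6 = 14.
Hence |(-2z^2 - 2z + 4) + 8| ≤ 14|z − 2| < ϵ provided |z − 2| < ϵ/14.
Choosing δ = min(2, ϵ/14) ensures both conditions, hence |(-2z^2 - 2z + 4) + 8| < ϵ.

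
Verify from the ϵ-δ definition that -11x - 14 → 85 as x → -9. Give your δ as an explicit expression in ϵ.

δ = ϵ/11

Let ϵ > 0 be given. We need δ > 0 so that 0 < |x + 9| < δ implies |(-11x - 14) − 85| < ϵ.
|(-11x - 14) − 85| = |-11x - 99| = 11|x + 9|.
So 11|x + 9| < ϵ exactly when |x + 9| < ϵ/11.
Choosing δ = ϵ/11 gives |(-11x - 14) − 85| = 11|x + 9| < ϵ whenever |x + 9| < δ.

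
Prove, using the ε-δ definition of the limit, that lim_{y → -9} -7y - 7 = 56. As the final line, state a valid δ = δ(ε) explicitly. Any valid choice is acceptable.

δ = ε/7

Suppose ε > 0. We need δ > 0 so that 0 < |y + 9| < δ implies |(-7y - 7) − 56| < ε.
|(-7y - 7) − 56| = |-7y - 63| = 7|y + 9|.
Thus it suffices that |y + 9| < ε/7.
Take δ = ε/7. If 0 < |y + 9| < δ then |(-7y - 7) − 56| = 7|y + 9| < 7·(ε/7) = ε.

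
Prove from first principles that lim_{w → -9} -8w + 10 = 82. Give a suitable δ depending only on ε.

Suppose ε > 0. We need δ > 0 so that 0 < |w + 9| < δ implies |(-8w + 10) − 82| < ε.
|(-8w + 10) − 82| = |-8w - 72| = 8|w + 9|.
Thus it suffices that |w + 9| < ε/8.
Choosing δ = ε/8 gives |(-8w + 10) − 82| = 8|w + 9| < ε whenever |w + 9| < δ.

δ = ε/8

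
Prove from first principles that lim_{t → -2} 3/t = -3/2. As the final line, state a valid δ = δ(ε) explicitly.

Let ε > 0 be given. We seek δ > 0 such that 0 < |t + 2| < δ implies |3/t + 3/2| < ε.
|3/t + 3/2| = 3·|-2 − t|/(2·|t|) = 3|t + 2|/(2|t|).
Restrict δ ≤ 1. Then |t + 2| < 1 gives |t| > 1, so 2|t| > 2.
Then |3/t + 3/2| < 3|t + 2|/2, which is < ε when |t + 2| < (2/3)ε.
Take δ = min(1, (2/3)ε). Then 0 < |t + 2| < δ gives both |t + 2| < 1 and |t + 2| < (2/3)ε, so |3/t + 3/2| < ε.

δ = min(1, (2/3)ε)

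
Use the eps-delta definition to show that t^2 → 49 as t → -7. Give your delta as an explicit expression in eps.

delta = min(1, eps/15)

Fix eps > 0. We seek delta > 0 with 0 < |t + 7| < delta ⇒ |t^2 − 49| < eps.
Factor: t^2 − 49 = (t + 7)(t - 7), so |t^2 − 49| = |t + 7|·|t - 7|.
Restrict delta ≤ 1. Then |t + 7| < 1 gives |t| < 8, so by the triangle inequality |t - 7| ≤ 8 + 7 = 15.
Hence |t^2 − 49| ≤ 15|t + 7|, which is < eps once |t + 7| < eps/15.
Take delta = min(1, eps/15). If 0 < |t + 7| < delta then both bounds hold and |t^2 − 49| ≤ 15|t + 7| < 15·(eps/15) = eps.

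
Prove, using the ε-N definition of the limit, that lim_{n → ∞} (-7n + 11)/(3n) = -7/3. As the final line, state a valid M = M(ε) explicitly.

M = (11/3)/ε

Suppose ε > 0. For n ≥ 1, |(-7n + 11)/(3n) + 7/3| = |33|/(3(3n)) = 33/(3(3n)).
Since 3n ≥ 3n for n ≥ 1, this is ≤ 33/(3·3n) = (11/3)/n.
So |(-7n + 11)/(3n) + 7/3| < ε whenever n > (11/3)/ε.
Take M = (11/3)/ε. If n > M then |(-7n + 11)/(3n) + 7/3| ≤ (11/3)/n < ε.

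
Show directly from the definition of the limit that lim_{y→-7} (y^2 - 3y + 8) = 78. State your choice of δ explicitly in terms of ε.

Let ε > 0. We want δ > 0 such that 0 < |y + 7| < δ implies |(y^2 - 3y + 8) − 78| < ε.
(y^2 - 3y + 8) − 78 = y^2 - 3y - 70 = (y + 7)(y - 10).
So |(y^2 - 3y + 8) − 78| = |y + 7|·|y - 10|.
Require δ ≤ 1. Then |y + 7| < 1 gives |y| < 8, and by the triangle inequality |y - 10| ≤ 8 + 10 = 18.
Hence |(y^2 - 3y + 8) − 78| ≤ 18|y + 7| < ε provided |y + 7| < ε/18.
Take δ = min(1, ε/18). Then 0 < |y + 7| < δ gives both |y + 7| < 1 and |y + 7| < ε/18, so |(y^2 - 3y + 8) − 78| < ε.

δ = min(1, ε/18)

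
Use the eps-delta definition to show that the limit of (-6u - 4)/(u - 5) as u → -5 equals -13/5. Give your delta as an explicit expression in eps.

Suppose eps > 0. We want delta > 0 with 0 < |u + 5| < delta ⇒ |(-6u - 4)/(u - 5) + 13/5| < eps.
Combining over a common denominator, (-6u - 4)/(u - 5) + 13/5 = [(-6u - 4)·(-10) − 26·(u - 5)] / [(-10)·(u - 5)] = 34(u + 5) / ((-10)(u - 5)).
So |(-6u - 4)/(u - 5) + 13/5| = 34|u + 5| / (10·|u − 5|).
Restrict delta ≤ 5. Then |u + 5| < 5 gives |u − 5| = |(u + 5) + (-10)| ≥ 10 − 5 = 5.
Hence |(-6u - 4)/(u - 5) + 13/5| < 34|u + 5|/(10·5) = (17/25)|u + 5|, which is < eps once |u + 5| < (25/17)eps.
Take delta = min(5, (25/17)eps). Then 0 < |u + 5| < delta forces both bounds, so |(-6u - 4)/(u - 5) + 13/5| < eps.

delta = min(5, (25/17)eps)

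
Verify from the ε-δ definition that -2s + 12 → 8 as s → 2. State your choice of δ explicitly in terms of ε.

Suppose ε > 0. We need δ > 0 so that 0 < |s − 2| < δ implies |(-2s + 12) − 8| < ε.
Since (-2s + 12) − 8 = -2(s − 2), we have |(-2s + 12) − 8| = 2|s − 2|.
So 2|s − 2| < ε exactly when |s − 2| < ε/2.
Choosing δ = ε/2 gives |(-2s + 12) − 8| = 2|s − 2| < ε whenever |s − 2| < δ.

δ = ε/2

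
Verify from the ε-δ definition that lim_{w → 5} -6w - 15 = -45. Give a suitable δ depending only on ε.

Suppose ε > 0. We need δ > 0 so that 0 < |w − 5| < δ implies |(-6w - 15) + 45| < ε.
Since (-6w - 15) + 45 = -6(w − 5), we have |(-6w - 15) + 45| = 6|w − 5|.
So 6|w − 5| < ε exactly when |w − 5| < ε/6.
Take δ = ε/6. If 0 < |w − 5| < δ then |(-6w - 15) + 45| = 6|w − 5| < 6·(ε/6) = ε.

δ = ε/6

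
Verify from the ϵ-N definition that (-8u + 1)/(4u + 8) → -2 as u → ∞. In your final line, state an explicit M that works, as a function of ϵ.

M = (17/4)/ϵ

Let ϵ > 0 be given. We seek M > 0 such that u > M implies |(-8u + 1)/(4u + 8) + 2| < ϵ.
(-8u + 1)/(4u + 8) + 2 = (4(-8u + 1) − (-8)(4u + 8)) / (4(4u + 8)) = 68/(4(4u + 8)).
For u > 0 we have 4u + 8 > 4u, so |(-8u + 1)/(4u + 8) + 2| = 68/(4(4u + 8)) < 68/(4·4u) = (17/4)/u.
Thus |(-8u + 1)/(4u + 8) + 2| < ϵ whenever u > (17/4)/ϵ.
Take M = (17/4)/ϵ. If u > M then |(-8u + 1)/(4u + 8) + 2| < (17/4)/u < ϵ.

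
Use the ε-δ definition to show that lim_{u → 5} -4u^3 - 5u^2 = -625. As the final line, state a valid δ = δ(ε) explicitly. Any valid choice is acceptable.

δ = min(1, ε/419)

Let ε > 0. We want δ > 0 such that 0 < |u − 5| < δ implies |(-4u^3 - 5u^2) + 625| < ε.
(-4u^3 - 5u^2) + 625 = -4u^3 - 5u^2 + 625 = (u − 5)(-4u^2 - 25u - 125).
So |(-4u^3 - 5u^2) + 625| = |u − 5|·|-4u^2 - 25u - 125|.
Require δ ≤ 1. Then |u − 5| < 1 gives |u| < 6, and by the triangle inequality |-4u^2 - 25u - 125| ≤ 4·6^2 + 25·6 + 125 = 419.
Hence |(-4u^3 - 5u^2) + 625| ≤ 419|u − 5| < ε provided |u − 5| < ε/419.
Choosing δ = min(1, ε/419) ensures both conditions, hence |(-4u^3 - 5u^2) + 625| < ε.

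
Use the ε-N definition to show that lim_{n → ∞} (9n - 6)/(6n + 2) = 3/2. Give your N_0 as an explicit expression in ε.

Fix ε > 0. For n ≥ 1, |(9n - 6)/(6n + 2) − (3/2)| = |-54|/(6(6n + 2)) = 54/(6(6n + 2)).
Since 6n + 2 ≥ 6n for n ≥ 1, this is ≤ 54/(6·6n) = (3/2)/n.
So |(9n - 6)/(6n + 2) − (3/2)| < ε whenever n > (3/2)/ε.
Take N_0 = (3/2)/ε. If n > N_0 then |(9n - 6)/(6n + 2) − (3/2)| ≤ (3/2)/n < ε.

N_0 = (3/2)/ε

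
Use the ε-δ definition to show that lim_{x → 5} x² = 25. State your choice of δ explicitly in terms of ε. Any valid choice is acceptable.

δ = min(2, ε/12)

Let ε > 0 be given. We seek δ > 0 with 0 < |x − 5| < δ ⇒ |x² − 25| < ε.
Factor: x² − 25 = (x − 5)(x + 5), so |x² − 25| = |x − 5|·|x + 5|.
Impose δ ≤ 2 so that |x| < 7; then |x + 5| ≤ 12.
Hence |x² − 25| ≤ 12|x − 5|, which is < ε once |x − 5| < ε/12.
Take δ = min(2, ε/12). If 0 < |x − 5| < δ then both bounds hold and |x² − 25| ≤ 12|x − 5| < 12·(ε/12) = ε.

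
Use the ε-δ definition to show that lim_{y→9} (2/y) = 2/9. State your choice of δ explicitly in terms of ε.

δ = min(9/2, (81/4)ε)

Let ε > 0 be given. We seek δ > 0 such that 0 < |y − 9| < δ implies |2/y − (2/9)| < ε.
|2/y − (2/9)| = 2·|9 − y|/(9·|y|) = 2|y − 9|/(9|y|).
Require δ ≤ 9/2 so that |y| > 9 − 9/2 = 9/2, hence 9|y| > 81/2.
Then |2/y − (2/9)| < 2|y − 9|/(81/2), which is < ε when |y − 9| < (81/4)ε.
Take δ = min(9/2, (81/4)ε). Then 0 < |y − 9| < δ gives both |y − 9| < 9/2 and |y − 9| < (81/4)ε, so |2/y − (2/9)| < ε.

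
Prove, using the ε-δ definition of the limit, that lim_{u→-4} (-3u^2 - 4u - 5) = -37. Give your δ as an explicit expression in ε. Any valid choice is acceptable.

Suppose ε > 0. We want δ > 0 such that 0 < |u + 4| < δ implies |(-3u^2 - 4u - 5) + 37| < ε.
(-3u^2 - 4u - 5) + 37 = -3u^2 - 4u + 32 = (u + 4)(-3u + 8).
So |(-3u^2 - 4u - 5) + 37| = |u + 4|·|-3u + 8|.
Assume first that |u + 4| < 1, so |u| < 5. Then |-3u + 8| ≤ 3·5 + 8 = 23.
Hence |(-3u^2 - 4u - 5) + 37| ≤ 23|u + 4| < ε provided |u + 4| < ε/23.
Take δ = min(1, ε/23). Then 0 < |u + 4| < δ gives both |u + 4| < 1 and |u + 4| < ε/23, so |(-3u^2 - 4u - 5) + 37| < ε.

δ = min(1, ε/23)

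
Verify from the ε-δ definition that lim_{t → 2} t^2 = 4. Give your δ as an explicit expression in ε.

δ = min(1, ε/5)

Let ε > 0. We seek δ > 0 with 0 < |t − 2| < δ ⇒ |t^2 − 4| < ε.
Factor: t^2 − 4 = (t − 2)(t + 2), so |t^2 − 4| = |t − 2|·|t + 2|.
Impose δ ≤ 1 so that |t| < 3; then |t + 2| ≤ 5.
Hence |t^2 − 4| ≤ 5|t − 2|, which is < ε once |t − 2| < ε/5.
Take δ = min(1, ε/5). If 0 < |t − 2| < δ then both bounds hold and |t^2 − 4| ≤ 5|t − 2| < 5·(ε/5) = ε.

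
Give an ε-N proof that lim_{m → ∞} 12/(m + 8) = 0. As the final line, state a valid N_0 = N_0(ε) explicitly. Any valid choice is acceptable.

N_0 = 12/ε

Let ε > 0 be given. For m ≥ 1, |12/(m + 8) − 0| = 12/(m + 8) ≤ 12/m.
We need 12/m < ε, i.e. m > 12/ε.
Take N_0 = 12/ε. If m > N_0 then |12/(m + 8)| ≤ 12/m < ε.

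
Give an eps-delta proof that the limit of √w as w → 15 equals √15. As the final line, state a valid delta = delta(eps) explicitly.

delta = min(15, √15·eps)

Let eps > 0 be given. We want delta > 0 such that 0 < |w − 15| < delta implies |√w − √15| < eps.
Rationalise: √w − √15 = (w − 15)/(√w + √15), so |√w − √15| = |w − 15|/(√w + √15).
Restrict delta ≤ 15 so that |w − 15| < 15 forces w > 0, and then √w + √15 > √15.
Hence |√w − √15| < |w − 15|/√15, which is < eps once |w − 15| < √15·eps.
Take delta = min(15, √15·eps). If 0 < |w − 15| < delta then w > 0 and |√w − √15| < |w − 15|/√15 < eps.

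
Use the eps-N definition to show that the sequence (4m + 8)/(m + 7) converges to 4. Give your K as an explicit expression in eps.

K = 20/eps

Let eps > 0. For m ≥ 1, |(4m + 8)/(m + 7) − 4| = |-20|/((m + 7)) = 20/((m + 7)).
Since m + 7 ≥ m for m ≥ 1, this is ≤ 20/(m) = 20/m.
So |(4m + 8)/(m + 7) − 4| < eps whenever m > 20/eps.
Take K = 20/eps. If m > K then |(4m + 8)/(m + 7) − 4| ≤ 20/m < eps.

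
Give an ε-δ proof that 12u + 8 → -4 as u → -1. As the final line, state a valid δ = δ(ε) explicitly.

Let ε > 0. We need δ > 0 so that 0 < |u + 1| < δ implies |(12u + 8) + 4| < ε.
|(12u + 8) + 4| = |12u + 12| = 12|u + 1|.
Thus it suffices that |u + 1| < ε/12.
Choosing δ = ε/12 gives |(12u + 8) + 4| = 12|u + 1| < ε whenever |u + 1| < δ.

δ = ε/12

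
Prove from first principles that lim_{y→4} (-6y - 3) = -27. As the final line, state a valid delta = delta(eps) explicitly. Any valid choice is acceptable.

delta = eps/6

Fix eps > 0. We need delta > 0 so that 0 < |y − 4| < delta implies |(-6y - 3) + 27| < eps.
|(-6y - 3) + 27| = |-6y + 24| = 6|y − 4|.
So 6|y − 4| < eps exactly when |y − 4| < eps/6.
Take delta = eps/6. If 0 < |y − 4| < delta then |(-6y - 3) + 27| = 6|y − 4| < 6·(eps/6) = eps.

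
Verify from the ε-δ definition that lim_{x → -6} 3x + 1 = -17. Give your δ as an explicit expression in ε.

δ = ε/3

Fix ε > 0. We need δ > 0 so that 0 < |x + 6| < δ implies |(3x + 1) + 17| < ε.
|(3x + 1) + 17| = |3x + 18| = 3|x + 6|.
Thus it suffices that |x + 6| < ε/3.
Choosing δ = ε/3 gives |(3x + 1) + 17| = 3|x + 6| < ε whenever |x + 6| < δ.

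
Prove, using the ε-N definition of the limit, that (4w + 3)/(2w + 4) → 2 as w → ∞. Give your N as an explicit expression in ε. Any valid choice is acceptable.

N = (5/2)/ε

Let ε > 0. We seek N > 0 such that w > N implies |(4w + 3)/(2w + 4) − 2| < ε.
(4w + 3)/(2w + 4) − 2 = (2(4w + 3) − 4(2w + 4)) / (2(2w + 4)) = -10/(2(2w + 4)).
For w > 0 we have 2w + 4 > 2w, so |(4w + 3)/(2w + 4) − 2| = 10/(2(2w + 4)) < 10/(2·2w) = (5/2)/w.
Thus |(4w + 3)/(2w + 4) − 2| < ε whenever w > (5/2)/ε.
Take N = (5/2)/ε. If w > N then |(4w + 3)/(2w + 4) − 2| < (5/2)/w < ε.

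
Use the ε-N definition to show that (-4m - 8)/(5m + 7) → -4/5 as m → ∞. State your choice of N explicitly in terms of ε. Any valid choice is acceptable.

N = (12/25)/ε

Let ε > 0. For m ≥ 1, |(-4m - 8)/(5m + 7) + 4/5| = |-12|/(5(5m + 7)) = 12/(5(5m + 7)).
Since 5m + 7 ≥ 5m for m ≥ 1, this is ≤ 12/(5·5m) = (12/25)/m.
So |(-4m - 8)/(5m + 7) + 4/5| < ε whenever m > (12/25)/ε.
Take N = (12/25)/ε. If m > N then |(-4m - 8)/(5m + 7) + 4/5| ≤ (12/25)/m < ε.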